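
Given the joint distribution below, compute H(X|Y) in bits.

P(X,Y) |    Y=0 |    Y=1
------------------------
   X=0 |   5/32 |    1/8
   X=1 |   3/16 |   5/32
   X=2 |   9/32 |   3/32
1.5452 bits

Using the chain rule: H(X|Y) = H(X,Y) - H(Y)

First, compute H(X,Y) = 2.4996 bits

Marginal P(Y) = (5/8, 3/8)
H(Y) = 0.9544 bits

H(X|Y) = H(X,Y) - H(Y) = 2.4996 - 0.9544 = 1.5452 bits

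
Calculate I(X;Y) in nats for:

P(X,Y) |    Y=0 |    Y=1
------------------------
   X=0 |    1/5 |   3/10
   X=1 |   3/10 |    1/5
0.0201 nats

Mutual information: I(X;Y) = H(X) + H(Y) - H(X,Y)

Marginals:
P(X) = (1/2, 1/2), H(X) = 0.6931 nats
P(Y) = (1/2, 1/2), H(Y) = 0.6931 nats

Joint entropy: H(X,Y) = 1.3662 nats

I(X;Y) = 0.6931 + 0.6931 - 1.3662 = 0.0201 nats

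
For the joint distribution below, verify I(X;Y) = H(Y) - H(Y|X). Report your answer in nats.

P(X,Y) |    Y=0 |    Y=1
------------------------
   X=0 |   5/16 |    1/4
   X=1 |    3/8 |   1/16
I(X;Y) = 0.0552 nats

Mutual information has multiple equivalent forms:
- I(X;Y) = H(X) - H(X|Y)
- I(X;Y) = H(Y) - H(Y|X)
- I(X;Y) = H(X) + H(Y) - H(X,Y)

Computing all quantities:
H(X) = 0.6853, H(Y) = 0.6211, H(X,Y) = 1.2512
H(X|Y) = 0.6301, H(Y|X) = 0.5658

Verification:
H(X) - H(X|Y) = 0.6853 - 0.6301 = 0.0552
H(Y) - H(Y|X) = 0.6211 - 0.5658 = 0.0552
H(X) + H(Y) - H(X,Y) = 0.6853 + 0.6211 - 1.2512 = 0.0552

All forms give I(X;Y) = 0.0552 nats. ✓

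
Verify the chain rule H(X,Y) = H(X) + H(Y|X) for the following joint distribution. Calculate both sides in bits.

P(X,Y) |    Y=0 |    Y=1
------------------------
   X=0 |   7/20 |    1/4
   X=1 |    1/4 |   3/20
H(X,Y) = 1.9406, H(X) = 0.9710, H(Y|X) = 0.9697 (all in bits)

Chain rule: H(X,Y) = H(X) + H(Y|X)

Left side — joint entropy directly:
H(X,Y) = -Σ p(x,y) log p(x,y) = 1.9406 bits

Right side — compute H(Y|X) from the conditional distributions:
P(X) = (3/5, 2/5), so H(X) = 0.9710 bits
H(Y|X) = Σ_x P(X=x) · H(Y|X=x):
  P(Y|X=0) = (7/12, 5/12), H(Y|X=0) = 0.9799, weight P(X=0) = 3/5
  P(Y|X=1) = (5/8, 3/8), H(Y|X=1) = 0.9544, weight P(X=1) = 2/5
H(Y|X) = 0.9697 bits

H(X) + H(Y|X) = 0.9710 + 0.9697 = 1.9406 bits

Both sides equal 1.9406 bits. ✓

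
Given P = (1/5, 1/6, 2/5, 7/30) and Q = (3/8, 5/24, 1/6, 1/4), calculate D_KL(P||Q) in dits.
0.0743 dits

KL divergence: D_KL(P||Q) = Σ p(x) log(p(x)/q(x))

Computing term by term:
  x=0: 1/5 × log_10[(1/5)/(3/8)] = 1/5 × -0.2730 = -0.0546
  x=1: 1/6 × log_10[(1/6)/(5/24)] = 1/6 × -0.0969 = -0.0162
  x=2: 2/5 × log_10[(2/5)/(1/6)] = 2/5 × 0.3802 = 0.1521
  x=3: 7/30 × log_10[(7/30)/(1/4)] = 7/30 × -0.0300 = -0.0070

D_KL(P||Q) = 0.0743 dits

Note: KL divergence is always non-negative and equals 0 iff P = Q.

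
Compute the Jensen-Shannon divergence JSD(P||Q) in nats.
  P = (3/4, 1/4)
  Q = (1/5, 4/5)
0.1605 nats

Jensen-Shannon divergence is:
JSD(P||Q) = 0.5 × D_KL(P||M) + 0.5 × D_KL(Q||M)
where M = 0.5 × (P + Q) is the mixture distribution.

M = 0.5 × (3/4, 1/4) + 0.5 × (1/5, 4/5) = (19/40, 21/40)

D_KL(P||M) = 0.1571 nats
D_KL(Q||M) = 0.1640 nats

JSD(P||Q) = 0.5 × 0.1571 + 0.5 × 0.1640 = 0.1605 nats

Unlike KL divergence, JSD is symmetric and bounded: 0 ≤ JSD ≤ log(2).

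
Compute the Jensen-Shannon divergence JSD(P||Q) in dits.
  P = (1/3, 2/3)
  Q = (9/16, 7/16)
0.0116 dits

Jensen-Shannon divergence is:
JSD(P||Q) = 0.5 × D_KL(P||M) + 0.5 × D_KL(Q||M)
where M = 0.5 × (P + Q) is the mixture distribution.

M = 0.5 × (1/3, 2/3) + 0.5 × (9/16, 7/16) = (0.447917, 0.552083)

D_KL(P||M) = 0.0118 dits
D_KL(Q||M) = 0.0114 dits

JSD(P||Q) = 0.5 × 0.0118 + 0.5 × 0.0114 = 0.0116 dits

Unlike KL divergence, JSD is symmetric and bounded: 0 ≤ JSD ≤ log(2).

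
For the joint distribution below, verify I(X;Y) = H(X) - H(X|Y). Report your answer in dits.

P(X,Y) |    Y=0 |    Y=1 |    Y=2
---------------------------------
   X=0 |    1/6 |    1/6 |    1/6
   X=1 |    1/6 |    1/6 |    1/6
I(X;Y) = 0.0000 dits

Mutual information has multiple equivalent forms:
- I(X;Y) = H(X) - H(X|Y)
- I(X;Y) = H(Y) - H(Y|X)
- I(X;Y) = H(X) + H(Y) - H(X,Y)

Computing all quantities:
H(X) = 0.3010, H(Y) = 0.4771, H(X,Y) = 0.7782
H(X|Y) = 0.3010, H(Y|X) = 0.4771

Verification:
H(X) - H(X|Y) = 0.3010 - 0.3010 = 0.0000
H(Y) - H(Y|X) = 0.4771 - 0.4771 = 0.0000
H(X) + H(Y) - H(X,Y) = 0.3010 + 0.4771 - 0.7782 = 0.0000

All forms give I(X;Y) = 0.0000 dits. ✓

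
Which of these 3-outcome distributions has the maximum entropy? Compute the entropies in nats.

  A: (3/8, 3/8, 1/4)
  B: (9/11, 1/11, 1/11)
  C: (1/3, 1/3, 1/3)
C

For a discrete distribution over n outcomes, entropy is maximized by the uniform distribution.

Computing entropies:
H(A) = 1.0822 nats
H(B) = 0.6002 nats
H(C) = 1.0986 nats

The uniform distribution (where all probabilities equal 1/3) achieves the maximum entropy of log_e(3) = 1.0986 nats.

Distribution C has the highest entropy.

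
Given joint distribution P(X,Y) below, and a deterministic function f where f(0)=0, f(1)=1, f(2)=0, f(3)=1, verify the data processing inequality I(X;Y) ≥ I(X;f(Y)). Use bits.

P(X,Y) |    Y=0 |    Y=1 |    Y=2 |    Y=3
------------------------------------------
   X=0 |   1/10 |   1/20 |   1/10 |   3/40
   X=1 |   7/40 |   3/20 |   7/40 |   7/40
I(X;Y) = 0.0070, I(X;f(Y)) = 0.0060, inequality holds: 0.0070 ≥ 0.0060

Data Processing Inequality: For any Markov chain X → Y → Z, we have I(X;Y) ≥ I(X;Z).

Here Z = f(Y) is a deterministic function of Y, forming X → Y → Z.

Original I(X;Y) = 0.0070 bits

After applying f:
P(X,Z) where Z=f(Y):
- P(X,Z=0) = P(X,Y=0) + P(X,Y=2)
- P(X,Z=1) = P(X,Y=1) + P(X,Y=3)

I(X;Z) = I(X;f(Y)) = 0.0060 bits

Verification: 0.0070 ≥ 0.0060 ✓

Information cannot be created by processing; the function f can only lose information about X.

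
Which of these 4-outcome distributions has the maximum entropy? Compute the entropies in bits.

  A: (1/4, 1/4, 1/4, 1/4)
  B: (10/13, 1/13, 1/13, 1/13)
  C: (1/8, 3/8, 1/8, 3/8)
A

For a discrete distribution over n outcomes, entropy is maximized by the uniform distribution.

Computing entropies:
H(A) = 2.0000 bits
H(B) = 1.1451 bits
H(C) = 1.8113 bits

The uniform distribution (where all probabilities equal 1/4) achieves the maximum entropy of log_2(4) = 2.0000 bits.

Distribution A has the highest entropy.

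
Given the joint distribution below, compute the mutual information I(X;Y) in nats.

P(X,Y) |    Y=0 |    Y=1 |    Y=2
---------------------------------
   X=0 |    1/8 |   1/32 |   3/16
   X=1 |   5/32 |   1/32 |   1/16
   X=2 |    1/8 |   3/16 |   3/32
0.1097 nats

Mutual information: I(X;Y) = H(X) + H(Y) - H(X,Y)

Marginals:
P(X) = (11/32, 1/4, 13/32), H(X) = 1.0796 nats
P(Y) = (13/32, 1/4, 11/32), H(Y) = 1.0796 nats

Joint entropy: H(X,Y) = 2.0495 nats

I(X;Y) = 1.0796 + 1.0796 - 2.0495 = 0.1097 nats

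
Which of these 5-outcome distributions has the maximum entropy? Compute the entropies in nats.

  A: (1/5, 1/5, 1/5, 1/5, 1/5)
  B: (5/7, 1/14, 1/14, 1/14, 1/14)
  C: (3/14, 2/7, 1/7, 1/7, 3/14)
A

For a discrete distribution over n outcomes, entropy is maximized by the uniform distribution.

Computing entropies:
H(A) = 1.6094 nats
H(B) = 0.9944 nats
H(C) = 1.5741 nats

The uniform distribution (where all probabilities equal 1/5) achieves the maximum entropy of log_e(5) = 1.6094 nats.

Distribution A has the highest entropy.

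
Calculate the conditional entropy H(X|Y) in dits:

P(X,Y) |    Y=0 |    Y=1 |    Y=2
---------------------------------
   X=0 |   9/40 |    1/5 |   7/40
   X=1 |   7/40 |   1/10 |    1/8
0.2905 dits

Using the chain rule: H(X|Y) = H(X,Y) - H(Y)

First, compute H(X,Y) = 0.7634 dits

Marginal P(Y) = (2/5, 3/10, 3/10)
H(Y) = 0.4729 dits

H(X|Y) = H(X,Y) - H(Y) = 0.7634 - 0.4729 = 0.2905 dits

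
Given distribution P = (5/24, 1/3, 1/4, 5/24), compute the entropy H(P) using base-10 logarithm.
0.5934 dits

Shannon entropy is H(X) = -Σ p(x) log p(x).

For P = (5/24, 1/3, 1/4, 5/24):
H = -5/24 × log_10(5/24) -1/3 × log_10(1/3) -1/4 × log_10(1/4) -5/24 × log_10(5/24)
H = 0.5934 dits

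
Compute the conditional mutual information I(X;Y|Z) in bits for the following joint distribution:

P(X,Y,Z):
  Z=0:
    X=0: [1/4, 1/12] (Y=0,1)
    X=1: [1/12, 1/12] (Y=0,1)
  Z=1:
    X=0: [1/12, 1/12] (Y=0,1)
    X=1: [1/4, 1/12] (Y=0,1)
0.0441 bits

Conditional mutual information: I(X;Y|Z) = H(X|Z) + H(Y|Z) - H(X,Y|Z)

H(Z) = 1.0000
H(X,Z) = 1.9183 → H(X|Z) = 0.9183
H(Y,Z) = 1.9183 → H(Y|Z) = 0.9183
H(X,Y,Z) = 2.7925 → H(X,Y|Z) = 1.7925

I(X;Y|Z) = 0.9183 + 0.9183 - 1.7925 = 0.0441 bits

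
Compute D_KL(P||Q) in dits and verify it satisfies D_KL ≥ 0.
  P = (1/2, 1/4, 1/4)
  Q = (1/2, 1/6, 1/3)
0.0128 dits

KL divergence satisfies the Gibbs inequality: D_KL(P||Q) ≥ 0 for all distributions P, Q.

D_KL(P||Q) = Σ p(x) log(p(x)/q(x))
Term by term:
  x=0: 1/2 × log_10[(1/2)/(1/2)] = 0.0000
  x=1: 1/4 × log_10[(1/4)/(1/6)] = 0.0440
  x=2: 1/4 × log_10[(1/4)/(1/3)] = -0.0312
D_KL(P||Q) = 0.0128 dits

D_KL(P||Q) = 0.0128 ≥ 0 ✓

This non-negativity is a fundamental property: relative entropy cannot be negative because it measures how different Q is from P.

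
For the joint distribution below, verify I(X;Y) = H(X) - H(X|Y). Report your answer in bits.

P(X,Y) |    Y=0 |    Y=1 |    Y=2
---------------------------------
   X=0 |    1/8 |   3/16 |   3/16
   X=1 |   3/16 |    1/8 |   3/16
I(X;Y) = 0.0182 bits

Mutual information has multiple equivalent forms:
- I(X;Y) = H(X) - H(X|Y)
- I(X;Y) = H(Y) - H(Y|X)
- I(X;Y) = H(X) + H(Y) - H(X,Y)

Computing all quantities:
H(X) = 1.0000, H(Y) = 1.5794, H(X,Y) = 2.5613
H(X|Y) = 0.9818, H(Y|X) = 1.5613

Verification:
H(X) - H(X|Y) = 1.0000 - 0.9818 = 0.0182
H(Y) - H(Y|X) = 1.5794 - 1.5613 = 0.0182
H(X) + H(Y) - H(X,Y) = 1.0000 + 1.5794 - 2.5613 = 0.0182

All forms give I(X;Y) = 0.0182 bits. ✓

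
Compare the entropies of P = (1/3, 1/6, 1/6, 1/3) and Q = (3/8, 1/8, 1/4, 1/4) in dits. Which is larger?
P

Computing entropies in dits:
H(P) = 0.5775
H(Q) = 0.5737

Distribution P has higher entropy.

Intuition: The distribution closer to uniform (more spread out) has higher entropy.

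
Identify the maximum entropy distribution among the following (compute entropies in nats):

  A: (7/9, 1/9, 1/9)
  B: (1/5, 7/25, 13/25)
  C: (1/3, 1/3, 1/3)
C

For a discrete distribution over n outcomes, entropy is maximized by the uniform distribution.

Computing entropies:
H(A) = 0.6837 nats
H(B) = 1.0184 nats
H(C) = 1.0986 nats

The uniform distribution (where all probabilities equal 1/3) achieves the maximum entropy of log_e(3) = 1.0986 nats.

Distribution C has the highest entropy.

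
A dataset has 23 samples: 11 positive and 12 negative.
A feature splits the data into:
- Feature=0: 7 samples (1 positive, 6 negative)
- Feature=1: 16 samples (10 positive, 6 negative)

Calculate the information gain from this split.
0.1546 bits

Information Gain = H(Y) - H(Y|Feature)

Before split:
P(positive) = 11/23 = 0.4783
H(Y) = 0.9986 bits

After split:
Feature=0: H = 0.5917 bits (weight = 7/23)
Feature=1: H = 0.9544 bits (weight = 16/23)
H(Y|Feature) = (7/23)×0.5917 + (16/23)×0.9544 = 0.8440 bits

Information Gain = 0.9986 - 0.8440 = 0.1546 bits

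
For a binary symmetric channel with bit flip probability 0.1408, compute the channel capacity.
0.4137 bits

For a binary symmetric channel (BSC) with error probability p:
Capacity C = 1 - H(p) bits per symbol

where H(p) = -p log₂(p) - (1-p) log₂(1-p) is the binary entropy function.

H(0.1408) = 0.5863 bits
C = 1 - 0.5863 = 0.4137 bits per symbol

This means we can reliably transmit up to 0.4137 bits of information per channel use.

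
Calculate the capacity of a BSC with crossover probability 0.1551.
0.3775 bits

For a binary symmetric channel (BSC) with error probability p:
Capacity C = 1 - H(p) bits per symbol

where H(p) = -p log₂(p) - (1-p) log₂(1-p) is the binary entropy function.

H(0.1551) = 0.6225 bits
C = 1 - 0.6225 = 0.3775 bits per symbol

This means we can reliably transmit up to 0.3775 bits of information per channel use.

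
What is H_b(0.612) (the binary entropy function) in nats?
0.6678 nats

The binary entropy function is:
H(p) = -p log(p) - (1-p) log(1-p)

H(0.612) = -0.612 × log_e(0.612) - 0.388 × log_e(0.388)
H(0.612) = 0.6678 nats

Note: Binary entropy is maximized at p=0.5 (H=1 bit) and minimized at p=0 or p=1 (H=0).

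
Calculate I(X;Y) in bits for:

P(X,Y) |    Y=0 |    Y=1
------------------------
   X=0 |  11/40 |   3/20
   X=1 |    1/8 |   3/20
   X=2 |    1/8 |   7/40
0.0328 bits

Mutual information: I(X;Y) = H(X) + H(Y) - H(X,Y)

Marginals:
P(X) = (17/40, 11/40, 3/10), H(X) = 1.5579 bits
P(Y) = (21/40, 19/40), H(Y) = 0.9982 bits

Joint entropy: H(X,Y) = 2.5233 bits

I(X;Y) = 1.5579 + 0.9982 - 2.5233 = 0.0328 bits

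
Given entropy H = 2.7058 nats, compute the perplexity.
14.9663

Perplexity is e^H (or exp(H) for natural log).

H = 2.7058 nats
Perplexity = e^2.7058 = 14.9663

Interpretation: The model's uncertainty is equivalent to choosing uniformly among 15.0 options.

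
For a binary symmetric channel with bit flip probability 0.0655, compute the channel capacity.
0.6511 bits

For a binary symmetric channel (BSC) with error probability p:
Capacity C = 1 - H(p) bits per symbol

where H(p) = -p log₂(p) - (1-p) log₂(1-p) is the binary entropy function.

H(0.0655) = 0.3489 bits
C = 1 - 0.3489 = 0.6511 bits per symbol

This means we can reliably transmit up to 0.6511 bits of information per channel use.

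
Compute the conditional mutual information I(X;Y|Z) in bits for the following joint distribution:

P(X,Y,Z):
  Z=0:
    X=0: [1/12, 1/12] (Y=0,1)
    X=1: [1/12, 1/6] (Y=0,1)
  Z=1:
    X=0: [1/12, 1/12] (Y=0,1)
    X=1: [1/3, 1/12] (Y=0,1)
0.0443 bits

Conditional mutual information: I(X;Y|Z) = H(X|Z) + H(Y|Z) - H(X,Y|Z)

H(Z) = 0.9799
H(X,Z) = 1.8879 → H(X|Z) = 0.9080
H(Y,Z) = 1.8879 → H(Y|Z) = 0.9080
H(X,Y,Z) = 2.7516 → H(X,Y|Z) = 1.7718

I(X;Y|Z) = 0.9080 + 0.9080 - 1.7718 = 0.0443 bits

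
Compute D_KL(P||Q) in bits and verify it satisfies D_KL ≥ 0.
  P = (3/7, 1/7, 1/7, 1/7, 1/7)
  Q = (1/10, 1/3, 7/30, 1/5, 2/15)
0.5689 bits

KL divergence satisfies the Gibbs inequality: D_KL(P||Q) ≥ 0 for all distributions P, Q.

D_KL(P||Q) = Σ p(x) log(p(x)/q(x))
Term by term:
  x=0: 3/7 × log_2[(3/7)/(1/10)] = 0.8998
  x=1: 1/7 × log_2[(1/7)/(1/3)] = -0.1746
  x=2: 1/7 × log_2[(1/7)/(7/30)] = -0.1011
  x=3: 1/7 × log_2[(1/7)/(1/5)] = -0.0693
  x=4: 1/7 × log_2[(1/7)/(2/15)] = 0.0142
D_KL(P||Q) = 0.5689 bits

D_KL(P||Q) = 0.5689 ≥ 0 ✓

This non-negativity is a fundamental property: relative entropy cannot be negative because it measures how different Q is from P.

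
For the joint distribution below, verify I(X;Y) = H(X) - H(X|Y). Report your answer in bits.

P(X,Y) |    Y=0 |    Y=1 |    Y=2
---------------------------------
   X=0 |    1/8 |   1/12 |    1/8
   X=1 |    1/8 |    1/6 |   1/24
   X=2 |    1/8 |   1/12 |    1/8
I(X;Y) = 0.0680 bits

Mutual information has multiple equivalent forms:
- I(X;Y) = H(X) - H(X|Y)
- I(X;Y) = H(Y) - H(Y|X)
- I(X;Y) = H(X) + H(Y) - H(X,Y)

Computing all quantities:
H(X) = 1.5850, H(Y) = 1.5774, H(X,Y) = 3.0944
H(X|Y) = 1.5169, H(Y|X) = 1.5094

Verification:
H(X) - H(X|Y) = 1.5850 - 1.5169 = 0.0680
H(Y) - H(Y|X) = 1.5774 - 1.5094 = 0.0680
H(X) + H(Y) - H(X,Y) = 1.5850 + 1.5774 - 3.0944 = 0.0680

All forms give I(X;Y) = 0.0680 bits. ✓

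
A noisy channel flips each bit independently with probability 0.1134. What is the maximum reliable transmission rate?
0.4899 bits

For a binary symmetric channel (BSC) with error probability p:
Capacity C = 1 - H(p) bits per symbol

where H(p) = -p log₂(p) - (1-p) log₂(1-p) is the binary entropy function.

H(0.1134) = 0.5101 bits
C = 1 - 0.5101 = 0.4899 bits per symbol

This means we can reliably transmit up to 0.4899 bits of information per channel use.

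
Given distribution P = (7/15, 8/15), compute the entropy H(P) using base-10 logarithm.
0.3001 dits

Shannon entropy is H(X) = -Σ p(x) log p(x).

For P = (7/15, 8/15):
H = -7/15 × log_10(7/15) -8/15 × log_10(8/15)
H = 0.3001 dits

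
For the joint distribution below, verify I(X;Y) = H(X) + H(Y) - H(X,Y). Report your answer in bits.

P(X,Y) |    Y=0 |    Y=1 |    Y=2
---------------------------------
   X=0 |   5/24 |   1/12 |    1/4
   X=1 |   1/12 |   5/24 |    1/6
I(X;Y) = 0.0869 bits

Mutual information has multiple equivalent forms:
- I(X;Y) = H(X) - H(X|Y)
- I(X;Y) = H(Y) - H(Y|X)
- I(X;Y) = H(X) + H(Y) - H(X,Y)

Computing all quantities:
H(X) = 0.9950, H(Y) = 1.5632, H(X,Y) = 2.4713
H(X|Y) = 0.9080, H(Y|X) = 1.4763

Verification:
H(X) - H(X|Y) = 0.9950 - 0.9080 = 0.0869
H(Y) - H(Y|X) = 1.5632 - 1.4763 = 0.0869
H(X) + H(Y) - H(X,Y) = 0.9950 + 1.5632 - 2.4713 = 0.0869

All forms give I(X;Y) = 0.0869 bits. ✓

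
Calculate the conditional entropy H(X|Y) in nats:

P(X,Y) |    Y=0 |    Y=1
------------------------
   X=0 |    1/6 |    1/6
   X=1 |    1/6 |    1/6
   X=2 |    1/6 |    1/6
1.0986 nats

Using the chain rule: H(X|Y) = H(X,Y) - H(Y)

First, compute H(X,Y) = 1.7918 nats

Marginal P(Y) = (1/2, 1/2)
H(Y) = 0.6931 nats

H(X|Y) = H(X,Y) - H(Y) = 1.7918 - 0.6931 = 1.0986 nats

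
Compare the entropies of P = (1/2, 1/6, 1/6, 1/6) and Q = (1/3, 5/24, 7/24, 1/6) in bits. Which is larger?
Q

Computing entropies in bits:
H(P) = 1.7925
H(Q) = 1.9491

Distribution Q has higher entropy.

Intuition: The distribution closer to uniform (more spread out) has higher entropy.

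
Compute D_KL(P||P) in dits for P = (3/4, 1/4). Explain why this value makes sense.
0.0000 dits

KL divergence satisfies the Gibbs inequality: D_KL(P||Q) ≥ 0 for all distributions P, Q.

D_KL(P||Q) = Σ p(x) log(p(x)/q(x))
Each term is p(x) × log_10(p(x)/p(x)) = p(x) × log_10(1) = 0, so the sum is 0.
D_KL(P||Q) = 0.0000 dits

When P = Q, the KL divergence is exactly 0, as there is no 'divergence' between identical distributions.

This non-negativity is a fundamental property: relative entropy cannot be negative because it measures how different Q is from P.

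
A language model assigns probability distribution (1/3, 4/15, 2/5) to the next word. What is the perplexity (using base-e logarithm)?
2.9600

Perplexity is e^H (or exp(H) for natural log).

First, H = -Σ p log p = 1.0852 nats
Perplexity = e^1.0852 = 2.9600

Interpretation: The model's uncertainty is equivalent to choosing uniformly among 3.0 options.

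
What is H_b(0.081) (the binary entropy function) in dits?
0.1221 dits

The binary entropy function is:
H(p) = -p log(p) - (1-p) log(1-p)

H(0.081) = -0.081 × log_10(0.081) - 0.919 × log_10(0.919)
H(0.081) = 0.1221 dits

Note: Binary entropy is maximized at p=0.5 (H=1 bit) and minimized at p=0 or p=1 (H=0).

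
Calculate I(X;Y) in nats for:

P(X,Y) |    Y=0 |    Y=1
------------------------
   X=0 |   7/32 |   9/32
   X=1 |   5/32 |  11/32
0.0084 nats

Mutual information: I(X;Y) = H(X) + H(Y) - H(X,Y)

Marginals:
P(X) = (1/2, 1/2), H(X) = 0.6931 nats
P(Y) = (3/8, 5/8), H(Y) = 0.6616 nats

Joint entropy: H(X,Y) = 1.3463 nats

I(X;Y) = 0.6931 + 0.6616 - 1.3463 = 0.0084 nats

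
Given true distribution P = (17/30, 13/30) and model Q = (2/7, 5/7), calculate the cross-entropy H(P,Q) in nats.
0.8557 nats

Cross-entropy: H(P,Q) = -Σ p(x) log q(x)

Alternatively: H(P,Q) = H(P) + D_KL(P||Q)
H(P) = 0.6842 nats
D_KL(P||Q) = 0.1715 nats

H(P,Q) = 0.6842 + 0.1715 = 0.8557 nats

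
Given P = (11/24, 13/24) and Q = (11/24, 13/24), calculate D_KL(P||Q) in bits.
0.0000 bits

KL divergence: D_KL(P||Q) = Σ p(x) log(p(x)/q(x))

Computing term by term:
  x=0: 11/24 × log_2[(11/24)/(11/24)] = 11/24 × 0.0000 = 0.0000
  x=1: 13/24 × log_2[(13/24)/(13/24)] = 13/24 × 0.0000 = 0.0000

D_KL(P||Q) = 0.0000 bits

Note: KL divergence is always non-negative and equals 0 iff P = Q.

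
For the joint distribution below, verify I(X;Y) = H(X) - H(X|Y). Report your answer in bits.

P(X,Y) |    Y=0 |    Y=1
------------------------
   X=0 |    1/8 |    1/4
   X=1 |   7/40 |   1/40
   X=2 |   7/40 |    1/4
I(X;Y) = 0.1297 bits

Mutual information has multiple equivalent forms:
- I(X;Y) = H(X) - H(X|Y)
- I(X;Y) = H(Y) - H(Y|X)
- I(X;Y) = H(X) + H(Y) - H(X,Y)

Computing all quantities:
H(X) = 1.5197, H(Y) = 0.9982, H(X,Y) = 2.3881
H(X|Y) = 1.3900, H(Y|X) = 0.8685

Verification:
H(X) - H(X|Y) = 1.5197 - 1.3900 = 0.1297
H(Y) - H(Y|X) = 0.9982 - 0.8685 = 0.1297
H(X) + H(Y) - H(X,Y) = 1.5197 + 0.9982 - 2.3881 = 0.1297

All forms give I(X;Y) = 0.1297 bits. ✓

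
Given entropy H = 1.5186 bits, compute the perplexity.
2.8651

Perplexity is 2^H (or exp(H) for natural log).

H = 1.5186 bits
Perplexity = 2^1.5186 = 2.8651

Interpretation: The model's uncertainty is equivalent to choosing uniformly among 2.9 options.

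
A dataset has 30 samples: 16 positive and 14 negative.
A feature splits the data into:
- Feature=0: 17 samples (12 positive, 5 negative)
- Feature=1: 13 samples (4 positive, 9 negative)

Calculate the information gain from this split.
0.1157 bits

Information Gain = H(Y) - H(Y|Feature)

Before split:
P(positive) = 16/30 = 0.5333
H(Y) = 0.9968 bits

After split:
Feature=0: H = 0.8740 bits (weight = 17/30)
Feature=1: H = 0.8905 bits (weight = 13/30)
H(Y|Feature) = (17/30)×0.8740 + (13/30)×0.8905 = 0.8811 bits

Information Gain = 0.9968 - 0.8811 = 0.1157 bits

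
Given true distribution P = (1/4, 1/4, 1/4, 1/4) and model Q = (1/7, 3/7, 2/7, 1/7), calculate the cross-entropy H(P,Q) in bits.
2.1611 bits

Cross-entropy: H(P,Q) = -Σ p(x) log q(x)

Alternatively: H(P,Q) = H(P) + D_KL(P||Q)
H(P) = 2.0000 bits
D_KL(P||Q) = 0.1611 bits

H(P,Q) = 2.0000 + 0.1611 = 2.1611 bits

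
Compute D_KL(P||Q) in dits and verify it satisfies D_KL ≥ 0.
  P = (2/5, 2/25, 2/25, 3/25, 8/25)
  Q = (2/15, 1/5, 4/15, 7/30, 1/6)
0.1732 dits

KL divergence satisfies the Gibbs inequality: D_KL(P||Q) ≥ 0 for all distributions P, Q.

D_KL(P||Q) = Σ p(x) log(p(x)/q(x))
Term by term:
  x=0: 2/5 × log_10[(2/5)/(2/15)] = 0.1908
  x=1: 2/25 × log_10[(2/25)/(1/5)] = -0.0318
  x=2: 2/25 × log_10[(2/25)/(4/15)] = -0.0418
  x=3: 3/25 × log_10[(3/25)/(7/30)] = -0.0347
  x=4: 8/25 × log_10[(8/25)/(1/6)] = 0.0907
D_KL(P||Q) = 0.1732 dits

D_KL(P||Q) = 0.1732 ≥ 0 ✓

This non-negativity is a fundamental property: relative entropy cannot be negative because it measures how different Q is from P.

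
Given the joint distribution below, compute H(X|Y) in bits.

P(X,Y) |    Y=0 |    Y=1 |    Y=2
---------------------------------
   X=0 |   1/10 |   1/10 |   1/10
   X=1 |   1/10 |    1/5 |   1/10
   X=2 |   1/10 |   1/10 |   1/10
1.5510 bits

Using the chain rule: H(X|Y) = H(X,Y) - H(Y)

First, compute H(X,Y) = 3.1219 bits

Marginal P(Y) = (3/10, 2/5, 3/10)
H(Y) = 1.5710 bits

H(X|Y) = H(X,Y) - H(Y) = 3.1219 - 1.5710 = 1.5510 bits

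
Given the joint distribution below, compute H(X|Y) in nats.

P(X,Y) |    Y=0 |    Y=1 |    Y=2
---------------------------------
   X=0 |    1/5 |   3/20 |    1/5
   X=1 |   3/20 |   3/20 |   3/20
0.6860 nats

Using the chain rule: H(X|Y) = H(X,Y) - H(Y)

First, compute H(X,Y) = 1.7820 nats

Marginal P(Y) = (7/20, 3/10, 7/20)
H(Y) = 1.0961 nats

H(X|Y) = H(X,Y) - H(Y) = 1.7820 - 1.0961 = 0.6860 nats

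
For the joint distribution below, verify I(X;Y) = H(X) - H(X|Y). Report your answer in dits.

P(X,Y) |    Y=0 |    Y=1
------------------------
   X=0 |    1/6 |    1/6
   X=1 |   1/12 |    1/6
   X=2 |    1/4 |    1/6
I(X;Y) = 0.0098 dits

Mutual information has multiple equivalent forms:
- I(X;Y) = H(X) - H(X|Y)
- I(X;Y) = H(Y) - H(Y|X)
- I(X;Y) = H(X) + H(Y) - H(X,Y)

Computing all quantities:
H(X) = 0.4680, H(Y) = 0.3010, H(X,Y) = 0.7592
H(X|Y) = 0.4582, H(Y|X) = 0.2912

Verification:
H(X) - H(X|Y) = 0.4680 - 0.4582 = 0.0098
H(Y) - H(Y|X) = 0.3010 - 0.2912 = 0.0098
H(X) + H(Y) - H(X,Y) = 0.4680 + 0.3010 - 0.7592 = 0.0098

All forms give I(X;Y) = 0.0098 dits. ✓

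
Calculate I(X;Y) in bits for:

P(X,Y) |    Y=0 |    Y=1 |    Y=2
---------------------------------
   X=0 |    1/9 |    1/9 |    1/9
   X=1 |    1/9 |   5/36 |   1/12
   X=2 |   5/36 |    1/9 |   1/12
0.0099 bits

Mutual information: I(X;Y) = H(X) + H(Y) - H(X,Y)

Marginals:
P(X) = (1/3, 1/3, 1/3), H(X) = 1.5850 bits
P(Y) = (13/36, 13/36, 5/18), H(Y) = 1.5746 bits

Joint entropy: H(X,Y) = 3.1497 bits

I(X;Y) = 1.5850 + 1.5746 - 3.1497 = 0.0099 bits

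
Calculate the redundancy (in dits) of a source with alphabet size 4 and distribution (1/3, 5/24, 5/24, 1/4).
0.0087 dits

Redundancy measures how far a source is from maximum entropy:
R = H_max - H(X)

Maximum entropy for 4 symbols: H_max = log_10(4) = 0.6021 dits
Actual entropy: H(X) = 0.5934 dits
Redundancy: R = 0.6021 - 0.5934 = 0.0087 dits

This redundancy represents potential for compression: the source could be compressed by 0.0087 dits per symbol.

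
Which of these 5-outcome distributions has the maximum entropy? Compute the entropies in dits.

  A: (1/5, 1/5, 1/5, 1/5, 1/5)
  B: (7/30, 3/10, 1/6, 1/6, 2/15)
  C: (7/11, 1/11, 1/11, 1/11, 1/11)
A

For a discrete distribution over n outcomes, entropy is maximized by the uniform distribution.

Computing entropies:
H(A) = 0.6990 dits
H(B) = 0.6804 dits
H(C) = 0.5036 dits

The uniform distribution (where all probabilities equal 1/5) achieves the maximum entropy of log_10(5) = 0.6990 dits.

Distribution A has the highest entropy.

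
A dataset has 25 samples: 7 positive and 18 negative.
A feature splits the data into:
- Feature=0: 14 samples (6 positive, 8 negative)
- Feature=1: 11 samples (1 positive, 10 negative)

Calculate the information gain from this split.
0.1103 bits

Information Gain = H(Y) - H(Y|Feature)

Before split:
P(positive) = 7/25 = 0.2800
H(Y) = 0.8555 bits

After split:
Feature=0: H = 0.9852 bits (weight = 14/25)
Feature=1: H = 0.4395 bits (weight = 11/25)
H(Y|Feature) = (14/25)×0.9852 + (11/25)×0.4395 = 0.7451 bits

Information Gain = 0.8555 - 0.7451 = 0.1103 bits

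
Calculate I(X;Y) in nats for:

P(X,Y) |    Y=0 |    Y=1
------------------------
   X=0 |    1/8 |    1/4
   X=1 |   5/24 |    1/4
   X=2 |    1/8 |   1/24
0.0415 nats

Mutual information: I(X;Y) = H(X) + H(Y) - H(X,Y)

Marginals:
P(X) = (3/8, 11/24, 1/6), H(X) = 1.0240 nats
P(Y) = (11/24, 13/24), H(Y) = 0.6897 nats

Joint entropy: H(X,Y) = 1.6722 nats

I(X;Y) = 1.0240 + 0.6897 - 1.6722 = 0.0415 nats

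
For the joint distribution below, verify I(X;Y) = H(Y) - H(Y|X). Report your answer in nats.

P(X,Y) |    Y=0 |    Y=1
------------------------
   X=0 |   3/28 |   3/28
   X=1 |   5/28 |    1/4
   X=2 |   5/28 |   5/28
I(X;Y) = 0.0034 nats

Mutual information has multiple equivalent forms:
- I(X;Y) = H(X) - H(X|Y)
- I(X;Y) = H(Y) - H(Y|X)
- I(X;Y) = H(X) + H(Y) - H(X,Y)

Computing all quantities:
H(X) = 1.0609, H(Y) = 0.6906, H(X,Y) = 1.7481
H(X|Y) = 1.0575, H(Y|X) = 0.6872

Verification:
H(X) - H(X|Y) = 1.0609 - 1.0575 = 0.0034
H(Y) - H(Y|X) = 0.6906 - 0.6872 = 0.0034
H(X) + H(Y) - H(X,Y) = 1.0609 + 0.6906 - 1.7481 = 0.0034

All forms give I(X;Y) = 0.0034 nats. ✓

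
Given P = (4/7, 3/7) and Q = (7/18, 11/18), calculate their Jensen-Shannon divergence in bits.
0.0242 bits

Jensen-Shannon divergence is:
JSD(P||Q) = 0.5 × D_KL(P||M) + 0.5 × D_KL(Q||M)
where M = 0.5 × (P + Q) is the mixture distribution.

M = 0.5 × (4/7, 3/7) + 0.5 × (7/18, 11/18) = (0.480159, 0.519841)

D_KL(P||M) = 0.0241 bits
D_KL(Q||M) = 0.0243 bits

JSD(P||Q) = 0.5 × 0.0241 + 0.5 × 0.0243 = 0.0242 bits

Unlike KL divergence, JSD is symmetric and bounded: 0 ≤ JSD ≤ log(2).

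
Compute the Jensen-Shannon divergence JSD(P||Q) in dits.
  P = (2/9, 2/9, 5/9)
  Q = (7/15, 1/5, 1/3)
0.0158 dits

Jensen-Shannon divergence is:
JSD(P||Q) = 0.5 × D_KL(P||M) + 0.5 × D_KL(Q||M)
where M = 0.5 × (P + Q) is the mixture distribution.

M = 0.5 × (2/9, 2/9, 5/9) + 0.5 × (7/15, 1/5, 1/3) = (0.344444, 0.211111, 4/9)

D_KL(P||M) = 0.0165 dits
D_KL(Q||M) = 0.0152 dits

JSD(P||Q) = 0.5 × 0.0165 + 0.5 × 0.0152 = 0.0158 dits

Unlike KL divergence, JSD is symmetric and bounded: 0 ≤ JSD ≤ log(2).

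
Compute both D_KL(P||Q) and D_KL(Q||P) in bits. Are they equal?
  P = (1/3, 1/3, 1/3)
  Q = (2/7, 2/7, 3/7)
D_KL(P||Q) = 0.0274, D_KL(Q||P) = 0.0283

KL divergence is not symmetric: D_KL(P||Q) ≠ D_KL(Q||P) in general.

D_KL(P||Q) = 0.0274 bits
D_KL(Q||P) = 0.0283 bits

No, they are not equal!

This asymmetry is why KL divergence is not a true distance metric.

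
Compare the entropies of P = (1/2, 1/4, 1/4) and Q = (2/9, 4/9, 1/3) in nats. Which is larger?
Q

Computing entropies in nats:
H(P) = 1.0397
H(Q) = 1.0609

Distribution Q has higher entropy.

Intuition: The distribution closer to uniform (more spread out) has higher entropy.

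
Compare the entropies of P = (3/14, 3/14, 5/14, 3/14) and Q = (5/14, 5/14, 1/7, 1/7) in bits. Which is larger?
P

Computing entropies in bits:
H(P) = 1.9592
H(Q) = 1.8631

Distribution P has higher entropy.

Intuition: The distribution closer to uniform (more spread out) has higher entropy.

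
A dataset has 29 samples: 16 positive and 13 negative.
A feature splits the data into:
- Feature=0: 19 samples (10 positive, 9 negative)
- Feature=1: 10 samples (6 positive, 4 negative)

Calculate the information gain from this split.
0.0036 bits

Information Gain = H(Y) - H(Y|Feature)

Before split:
P(positive) = 16/29 = 0.5517
H(Y) = 0.9923 bits

After split:
Feature=0: H = 0.9980 bits (weight = 19/29)
Feature=1: H = 0.9710 bits (weight = 10/29)
H(Y|Feature) = (19/29)×0.9980 + (10/29)×0.9710 = 0.9887 bits

Information Gain = 0.9923 - 0.9887 = 0.0036 bits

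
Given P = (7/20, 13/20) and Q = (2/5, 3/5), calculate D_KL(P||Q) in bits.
0.0076 bits

KL divergence: D_KL(P||Q) = Σ p(x) log(p(x)/q(x))

Computing term by term:
  x=0: 7/20 × log_2[(7/20)/(2/5)] = 7/20 × -0.1926 = -0.0674
  x=1: 13/20 × log_2[(13/20)/(3/5)] = 13/20 × 0.1155 = 0.0751

D_KL(P||Q) = 0.0076 bits

Note: KL divergence is always non-negative and equals 0 iff P = Q.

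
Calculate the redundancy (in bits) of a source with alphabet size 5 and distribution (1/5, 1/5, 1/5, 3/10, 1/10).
0.0755 bits

Redundancy measures how far a source is from maximum entropy:
R = H_max - H(X)

Maximum entropy for 5 symbols: H_max = log_2(5) = 2.3219 bits
Actual entropy: H(X) = 2.2464 bits
Redundancy: R = 2.3219 - 2.2464 = 0.0755 bits

This redundancy represents potential for compression: the source could be compressed by 0.0755 bits per symbol.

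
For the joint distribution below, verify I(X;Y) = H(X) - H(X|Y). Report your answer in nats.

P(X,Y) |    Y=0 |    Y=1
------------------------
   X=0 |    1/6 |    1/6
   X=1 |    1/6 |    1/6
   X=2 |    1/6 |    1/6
I(X;Y) = 0.0000 nats

Mutual information has multiple equivalent forms:
- I(X;Y) = H(X) - H(X|Y)
- I(X;Y) = H(Y) - H(Y|X)
- I(X;Y) = H(X) + H(Y) - H(X,Y)

Computing all quantities:
H(X) = 1.0986, H(Y) = 0.6931, H(X,Y) = 1.7918
H(X|Y) = 1.0986, H(Y|X) = 0.6931

Verification:
H(X) - H(X|Y) = 1.0986 - 1.0986 = 0.0000
H(Y) - H(Y|X) = 0.6931 - 0.6931 = 0.0000
H(X) + H(Y) - H(X,Y) = 1.0986 + 0.6931 - 1.7918 = 0.0000

All forms give I(X;Y) = 0.0000 nats. ✓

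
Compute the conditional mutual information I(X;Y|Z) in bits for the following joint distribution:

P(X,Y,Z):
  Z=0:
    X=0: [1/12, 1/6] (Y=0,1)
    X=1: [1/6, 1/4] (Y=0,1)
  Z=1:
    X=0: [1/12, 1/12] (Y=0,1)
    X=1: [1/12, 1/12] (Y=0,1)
0.0022 bits

Conditional mutual information: I(X;Y|Z) = H(X|Z) + H(Y|Z) - H(X,Y|Z)

H(Z) = 0.9183
H(X,Z) = 1.8879 → H(X|Z) = 0.9696
H(Y,Z) = 1.8879 → H(Y|Z) = 0.9696
H(X,Y,Z) = 2.8554 → H(X,Y|Z) = 1.9371

I(X;Y|Z) = 0.9696 + 0.9696 - 1.9371 = 0.0022 bits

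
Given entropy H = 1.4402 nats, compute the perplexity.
4.2215

Perplexity is e^H (or exp(H) for natural log).

H = 1.4402 nats
Perplexity = e^1.4402 = 4.2215

Interpretation: The model's uncertainty is equivalent to choosing uniformly among 4.2 options.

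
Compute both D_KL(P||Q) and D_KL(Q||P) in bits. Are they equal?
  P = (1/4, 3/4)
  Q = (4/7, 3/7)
D_KL(P||Q) = 0.3074, D_KL(Q||P) = 0.3355

KL divergence is not symmetric: D_KL(P||Q) ≠ D_KL(Q||P) in general.

D_KL(P||Q) = 0.3074 bits
D_KL(Q||P) = 0.3355 bits

No, they are not equal!

This asymmetry is why KL divergence is not a true distance metric.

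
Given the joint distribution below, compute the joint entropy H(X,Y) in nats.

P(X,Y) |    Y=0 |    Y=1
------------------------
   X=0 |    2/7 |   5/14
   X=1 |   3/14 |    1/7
1.3337 nats

Joint entropy is H(X,Y) = -Σ_{x,y} p(x,y) log p(x,y).

Summing over all non-zero entries:
H(X,Y) = -[2/7·log_e(2/7) + 5/14·log_e(5/14) + 3/14·log_e(3/14) + 1/7·log_e(1/7)]
H(X,Y) = 1.3337 nats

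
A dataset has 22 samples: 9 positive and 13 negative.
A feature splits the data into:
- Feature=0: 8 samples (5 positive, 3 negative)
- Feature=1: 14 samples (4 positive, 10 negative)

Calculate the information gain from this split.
0.0797 bits

Information Gain = H(Y) - H(Y|Feature)

Before split:
P(positive) = 9/22 = 0.4091
H(Y) = 0.9760 bits

After split:
Feature=0: H = 0.9544 bits (weight = 8/22)
Feature=1: H = 0.8631 bits (weight = 14/22)
H(Y|Feature) = (8/22)×0.9544 + (14/22)×0.8631 = 0.8963 bits

Information Gain = 0.9760 - 0.8963 = 0.0797 bits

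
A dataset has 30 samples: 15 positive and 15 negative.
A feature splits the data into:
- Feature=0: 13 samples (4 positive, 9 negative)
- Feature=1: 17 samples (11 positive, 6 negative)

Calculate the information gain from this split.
0.0833 bits

Information Gain = H(Y) - H(Y|Feature)

Before split:
P(positive) = 15/30 = 0.5000
H(Y) = 1.0000 bits

After split:
Feature=0: H = 0.8905 bits (weight = 13/30)
Feature=1: H = 0.9367 bits (weight = 17/30)
H(Y|Feature) = (13/30)×0.8905 + (17/30)×0.9367 = 0.9167 bits

Information Gain = 1.0000 - 0.9167 = 0.0833 bits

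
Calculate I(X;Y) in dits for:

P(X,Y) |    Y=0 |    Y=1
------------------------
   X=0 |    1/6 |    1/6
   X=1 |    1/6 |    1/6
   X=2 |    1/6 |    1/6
0.0000 dits

Mutual information: I(X;Y) = H(X) + H(Y) - H(X,Y)

Marginals:
P(X) = (1/3, 1/3, 1/3), H(X) = 0.4771 dits
P(Y) = (1/2, 1/2), H(Y) = 0.3010 dits

Joint entropy: H(X,Y) = 0.7782 dits

I(X;Y) = 0.4771 + 0.3010 - 0.7782 = 0.0000 dits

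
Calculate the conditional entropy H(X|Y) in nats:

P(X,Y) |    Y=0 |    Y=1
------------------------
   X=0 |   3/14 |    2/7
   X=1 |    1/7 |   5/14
0.6820 nats

Using the chain rule: H(X|Y) = H(X,Y) - H(Y)

First, compute H(X,Y) = 1.3337 nats

Marginal P(Y) = (5/14, 9/14)
H(Y) = 0.6518 nats

H(X|Y) = H(X,Y) - H(Y) = 1.3337 - 0.6518 = 0.6820 nats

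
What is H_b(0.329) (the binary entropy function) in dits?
0.2751 dits

The binary entropy function is:
H(p) = -p log(p) - (1-p) log(1-p)

H(0.329) = -0.329 × log_10(0.329) - 0.671 × log_10(0.671)
H(0.329) = 0.2751 dits

Note: Binary entropy is maximized at p=0.5 (H=1 bit) and minimized at p=0 or p=1 (H=0).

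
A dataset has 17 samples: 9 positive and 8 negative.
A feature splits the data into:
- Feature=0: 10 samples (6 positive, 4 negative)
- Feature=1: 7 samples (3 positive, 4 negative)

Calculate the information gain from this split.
0.0207 bits

Information Gain = H(Y) - H(Y|Feature)

Before split:
P(positive) = 9/17 = 0.5294
H(Y) = 0.9975 bits

After split:
Feature=0: H = 0.9710 bits (weight = 10/17)
Feature=1: H = 0.9852 bits (weight = 7/17)
H(Y|Feature) = (10/17)×0.9710 + (7/17)×0.9852 = 0.9768 bits

Information Gain = 0.9975 - 0.9768 = 0.0207 bits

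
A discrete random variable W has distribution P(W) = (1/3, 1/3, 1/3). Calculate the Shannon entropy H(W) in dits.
0.4771 dits

Shannon entropy is H(X) = -Σ p(x) log p(x).

For P = (1/3, 1/3, 1/3):
H = -1/3 × log_10(1/3) -1/3 × log_10(1/3) -1/3 × log_10(1/3)
H = 0.4771 dits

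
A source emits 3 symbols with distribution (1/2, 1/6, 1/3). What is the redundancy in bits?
0.1258 bits

Redundancy measures how far a source is from maximum entropy:
R = H_max - H(X)

Maximum entropy for 3 symbols: H_max = log_2(3) = 1.5850 bits
Actual entropy: H(X) = 1.4591 bits
Redundancy: R = 1.5850 - 1.4591 = 0.1258 bits

This redundancy represents potential for compression: the source could be compressed by 0.1258 bits per symbol.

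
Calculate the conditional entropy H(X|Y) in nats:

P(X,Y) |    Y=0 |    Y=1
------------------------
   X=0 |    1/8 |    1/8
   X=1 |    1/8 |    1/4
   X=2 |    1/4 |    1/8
1.0397 nats

Using the chain rule: H(X|Y) = H(X,Y) - H(Y)

First, compute H(X,Y) = 1.7329 nats

Marginal P(Y) = (1/2, 1/2)
H(Y) = 0.6931 nats

H(X|Y) = H(X,Y) - H(Y) = 1.7329 - 0.6931 = 1.0397 nats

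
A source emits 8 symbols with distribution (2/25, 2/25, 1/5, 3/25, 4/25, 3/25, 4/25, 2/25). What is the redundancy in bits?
0.0809 bits

Redundancy measures how far a source is from maximum entropy:
R = H_max - H(X)

Maximum entropy for 8 symbols: H_max = log_2(8) = 3.0000 bits
Actual entropy: H(X) = 2.9191 bits
Redundancy: R = 3.0000 - 2.9191 = 0.0809 bits

This redundancy represents potential for compression: the source could be compressed by 0.0809 bits per symbol.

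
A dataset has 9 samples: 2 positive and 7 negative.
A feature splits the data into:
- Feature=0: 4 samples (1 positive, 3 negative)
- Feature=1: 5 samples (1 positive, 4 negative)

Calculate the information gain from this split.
0.0026 bits

Information Gain = H(Y) - H(Y|Feature)

Before split:
P(positive) = 2/9 = 0.2222
H(Y) = 0.7642 bits

After split:
Feature=0: H = 0.8113 bits (weight = 4/9)
Feature=1: H = 0.7219 bits (weight = 5/9)
H(Y|Feature) = (4/9)×0.8113 + (5/9)×0.7219 = 0.7616 bits

Information Gain = 0.7642 - 0.7616 = 0.0026 bits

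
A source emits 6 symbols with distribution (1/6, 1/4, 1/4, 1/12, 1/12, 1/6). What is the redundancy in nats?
0.0872 nats

Redundancy measures how far a source is from maximum entropy:
R = H_max - H(X)

Maximum entropy for 6 symbols: H_max = log_e(6) = 1.7918 nats
Actual entropy: H(X) = 1.7046 nats
Redundancy: R = 1.7918 - 1.7046 = 0.0872 nats

This redundancy represents potential for compression: the source could be compressed by 0.0872 nats per symbol.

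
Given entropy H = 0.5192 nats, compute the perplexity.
1.6807

Perplexity is e^H (or exp(H) for natural log).

H = 0.5192 nats
Perplexity = e^0.5192 = 1.6807

Interpretation: The model's uncertainty is equivalent to choosing uniformly among 1.7 options.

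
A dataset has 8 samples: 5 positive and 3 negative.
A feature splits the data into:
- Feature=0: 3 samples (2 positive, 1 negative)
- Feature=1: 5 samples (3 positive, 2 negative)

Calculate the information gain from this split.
0.0032 bits

Information Gain = H(Y) - H(Y|Feature)

Before split:
P(positive) = 5/8 = 0.6250
H(Y) = 0.9544 bits

After split:
Feature=0: H = 0.9183 bits (weight = 3/8)
Feature=1: H = 0.9710 bits (weight = 5/8)
H(Y|Feature) = (3/8)×0.9183 + (5/8)×0.9710 = 0.9512 bits

Information Gain = 0.9544 - 0.9512 = 0.0032 bits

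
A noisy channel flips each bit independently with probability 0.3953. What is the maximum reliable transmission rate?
0.0319 bits

For a binary symmetric channel (BSC) with error probability p:
Capacity C = 1 - H(p) bits per symbol

where H(p) = -p log₂(p) - (1-p) log₂(1-p) is the binary entropy function.

H(0.3953) = 0.9681 bits
C = 1 - 0.9681 = 0.0319 bits per symbol

This means we can reliably transmit up to 0.0319 bits of information per channel use.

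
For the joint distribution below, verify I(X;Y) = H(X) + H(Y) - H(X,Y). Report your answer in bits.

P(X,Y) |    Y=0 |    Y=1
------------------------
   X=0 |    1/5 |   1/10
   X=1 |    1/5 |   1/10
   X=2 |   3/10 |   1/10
I(X;Y) = 0.0058 bits

Mutual information has multiple equivalent forms:
- I(X;Y) = H(X) - H(X|Y)
- I(X;Y) = H(Y) - H(Y|X)
- I(X;Y) = H(X) + H(Y) - H(X,Y)

Computing all quantities:
H(X) = 1.5710, H(Y) = 0.8813, H(X,Y) = 2.4464
H(X|Y) = 1.5651, H(Y|X) = 0.8755

Verification:
H(X) - H(X|Y) = 1.5710 - 1.5651 = 0.0058
H(Y) - H(Y|X) = 0.8813 - 0.8755 = 0.0058
H(X) + H(Y) - H(X,Y) = 1.5710 + 0.8813 - 2.4464 = 0.0058

All forms give I(X;Y) = 0.0058 bits. ✓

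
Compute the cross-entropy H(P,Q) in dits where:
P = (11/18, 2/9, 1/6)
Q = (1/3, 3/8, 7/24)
0.4754 dits

Cross-entropy: H(P,Q) = -Σ p(x) log q(x)

Alternatively: H(P,Q) = H(P) + D_KL(P||Q)
H(P) = 0.4056 dits
D_KL(P||Q) = 0.0699 dits

H(P,Q) = 0.4056 + 0.0699 = 0.4754 dits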